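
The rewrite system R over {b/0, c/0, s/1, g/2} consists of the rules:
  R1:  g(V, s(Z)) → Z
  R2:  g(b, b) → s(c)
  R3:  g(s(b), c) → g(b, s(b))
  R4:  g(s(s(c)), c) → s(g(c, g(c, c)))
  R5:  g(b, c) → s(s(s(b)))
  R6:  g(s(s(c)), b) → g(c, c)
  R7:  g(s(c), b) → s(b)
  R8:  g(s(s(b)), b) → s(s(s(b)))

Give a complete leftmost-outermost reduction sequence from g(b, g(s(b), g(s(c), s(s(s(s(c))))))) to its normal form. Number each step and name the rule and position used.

s(c)

1. g(b, g(s(b), g(s(c), s(s(s(s(c)))))))  →  g(b, g(s(b), s(s(s(c)))))   [R1 at 2.2]
2. g(b, g(s(b), s(s(s(c)))))  →  g(b, s(s(c)))   [R1 at 2]
3. g(b, s(s(c)))  →  s(c)   [R1 at ε]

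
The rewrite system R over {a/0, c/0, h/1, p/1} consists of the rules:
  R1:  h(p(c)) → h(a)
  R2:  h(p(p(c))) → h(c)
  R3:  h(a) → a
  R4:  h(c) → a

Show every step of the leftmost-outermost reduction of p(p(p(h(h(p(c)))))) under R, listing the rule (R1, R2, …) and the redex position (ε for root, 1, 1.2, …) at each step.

1. p(p(p(h(h(p(c))))))  →  p(p(p(h(h(a)))))   [R1 at 1.1.1.1]
2. p(p(p(h(h(a)))))  →  p(p(p(h(a))))   [R3 at 1.1.1.1]
3. p(p(p(h(a))))  →  p(p(p(a)))   [R3 at 1.1.1]

p(p(p(a)))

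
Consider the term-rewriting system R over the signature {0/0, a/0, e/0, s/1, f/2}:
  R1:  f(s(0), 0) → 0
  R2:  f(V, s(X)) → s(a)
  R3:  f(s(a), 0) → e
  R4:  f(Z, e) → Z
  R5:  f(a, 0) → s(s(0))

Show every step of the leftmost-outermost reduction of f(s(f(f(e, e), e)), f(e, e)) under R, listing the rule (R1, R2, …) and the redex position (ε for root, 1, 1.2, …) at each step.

1. f(s(f(f(e, e), e)), f(e, e))  →  f(s(f(e, e)), f(e, e))   [R4 at 1.1]
2. f(s(f(e, e)), f(e, e))  →  f(s(e), f(e, e))   [R4 at 1.1]
3. f(s(e), f(e, e))  →  f(s(e), e)   [R4 at 2]
4. f(s(e), e)  →  s(e)   [R4 at ε]

s(e)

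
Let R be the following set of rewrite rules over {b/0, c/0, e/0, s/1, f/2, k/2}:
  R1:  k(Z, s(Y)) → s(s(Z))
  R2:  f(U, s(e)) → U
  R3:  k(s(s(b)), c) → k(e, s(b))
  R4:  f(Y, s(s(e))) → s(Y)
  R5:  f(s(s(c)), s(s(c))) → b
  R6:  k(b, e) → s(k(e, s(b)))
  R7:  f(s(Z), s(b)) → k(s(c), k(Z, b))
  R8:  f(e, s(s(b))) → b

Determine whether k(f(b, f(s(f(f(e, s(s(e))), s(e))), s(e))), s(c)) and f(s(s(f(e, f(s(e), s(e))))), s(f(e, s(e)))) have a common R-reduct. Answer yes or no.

Reduce t₁ = k(f(b, f(s(f(f(e, s(s(e))), s(e))), s(e))), s(c)):
1. k(f(b, f(s(f(f(e, s(s(e))), s(e))), s(e))), s(c))  →  s(s(f(b, f(s(f(f(e, s(s(e))), s(e))), s(e)))))   [R1 at ε]
2. s(s(f(b, f(s(f(f(e, s(s(e))), s(e))), s(e)))))  →  s(s(f(b, s(f(f(e, s(s(e))), s(e))))))   [R2 at 1.1.2]
3. s(s(f(b, s(f(f(e, s(s(e))), s(e))))))  →  s(s(f(b, s(f(e, s(s(e)))))))   [R2 at 1.1.2.1]
4. s(s(f(b, s(f(e, s(s(e)))))))  →  s(s(f(b, s(s(e)))))   [R4 at 1.1.2.1]
5. s(s(f(b, s(s(e)))))  →  s(s(s(b)))   [R4 at 1.1]

Reduce t₂ = f(s(s(f(e, f(s(e), s(e))))), s(f(e, s(e)))):
1. f(s(s(f(e, f(s(e), s(e))))), s(f(e, s(e))))  →  f(s(s(f(e, s(e)))), s(f(e, s(e))))   [R2 at 1.1.1.2]
2. f(s(s(f(e, s(e)))), s(f(e, s(e))))  →  f(s(s(e)), s(f(e, s(e))))   [R2 at 1.1.1]
3. f(s(s(e)), s(f(e, s(e))))  →  f(s(s(e)), s(e))   [R2 at 2.1]
4. f(s(s(e)), s(e))  →  s(s(e))   [R2 at ε]

no — NF(t₁) = s(s(s(b))), NF(t₂) = s(s(e))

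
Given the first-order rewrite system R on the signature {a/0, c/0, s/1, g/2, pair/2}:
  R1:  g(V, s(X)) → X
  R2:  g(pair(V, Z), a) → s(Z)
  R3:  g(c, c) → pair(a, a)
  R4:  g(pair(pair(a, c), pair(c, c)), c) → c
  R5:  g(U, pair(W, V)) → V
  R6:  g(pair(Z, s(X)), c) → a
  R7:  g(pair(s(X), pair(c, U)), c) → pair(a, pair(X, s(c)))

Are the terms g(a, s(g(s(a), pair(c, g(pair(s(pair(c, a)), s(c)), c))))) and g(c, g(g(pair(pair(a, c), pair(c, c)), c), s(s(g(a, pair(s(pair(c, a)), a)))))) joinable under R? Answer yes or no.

Reduce t₁ = g(a, s(g(s(a), pair(c, g(pair(s(pair(c, a)), s(c)), c))))):
1. g(a, s(g(s(a), pair(c, g(pair(s(pair(c, a)), s(c)), c)))))  →  g(s(a), pair(c, g(pair(s(pair(c, a)), s(c)), c)))   [R1 at ε]
2. g(s(a), pair(c, g(pair(s(pair(c, a)), s(c)), c)))  →  g(pair(s(pair(c, a)), s(c)), c)   [R5 at ε]
3. g(pair(s(pair(c, a)), s(c)), c)  →  a   [R6 at ε]

Reduce t₂ = g(c, g(g(pair(pair(a, c), pair(c, c)), c), s(s(g(a, pair(s(pair(c, a)), a)))))):
1. g(c, g(g(pair(pair(a, c), pair(c, c)), c), s(s(g(a, pair(s(pair(c, a)), a))))))  →  g(c, s(g(a, pair(s(pair(c, a)), a))))   [R1 at 2]
2. g(c, s(g(a, pair(s(pair(c, a)), a))))  →  g(a, pair(s(pair(c, a)), a))   [R1 at ε]
3. g(a, pair(s(pair(c, a)), a))  →  a   [R5 at ε]

yes — NF(t₁) = a, NF(t₂) = a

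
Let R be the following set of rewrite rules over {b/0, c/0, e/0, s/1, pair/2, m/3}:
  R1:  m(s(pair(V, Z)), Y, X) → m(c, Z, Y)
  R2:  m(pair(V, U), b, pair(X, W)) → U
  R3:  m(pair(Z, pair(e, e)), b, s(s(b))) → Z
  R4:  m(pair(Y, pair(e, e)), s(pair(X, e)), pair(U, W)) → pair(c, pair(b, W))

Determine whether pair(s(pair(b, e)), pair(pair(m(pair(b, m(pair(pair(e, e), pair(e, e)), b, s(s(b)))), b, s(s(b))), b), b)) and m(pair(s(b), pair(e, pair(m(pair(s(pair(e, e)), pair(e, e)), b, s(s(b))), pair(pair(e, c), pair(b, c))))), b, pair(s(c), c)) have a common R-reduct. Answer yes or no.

Reduce t₁ = pair(s(pair(b, e)), pair(pair(m(pair(b, m(pair(pair(e, e), pair(e, e)), b, s(s(b)))), b, s(s(b))), b), b)):
1. pair(s(pair(b, e)), pair(pair(m(pair(b, m(pair(pair(e, e), pair(e, e)), b, s(s(b)))), b, s(s(b))), b), b))  →  pair(s(pair(b, e)), pair(pair(m(pair(b, pair(e, e)), b, s(s(b))), b), b))   [R3 at 2.1.1.1.2]
2. pair(s(pair(b, e)), pair(pair(m(pair(b, pair(e, e)), b, s(s(b))), b), b))  →  pair(s(pair(b, e)), pair(pair(b, b), b))   [R3 at 2.1.1]

Reduce t₂ = m(pair(s(b), pair(e, pair(m(pair(s(pair(e, e)), pair(e, e)), b, s(s(b))), pair(pair(e, c), pair(b, c))))), b, pair(s(c), c)):
1. m(pair(s(b), pair(e, pair(m(pair(s(pair(e, e)), pair(e, e)), b, s(s(b))), pair(pair(e, c), pair(b, c))))), b, pair(s(c), c))  →  pair(e, pair(m(pair(s(pair(e, e)), pair(e, e)), b, s(s(b))), pair(pair(e, c), pair(b, c))))   [R2 at ε]
2. pair(e, pair(m(pair(s(pair(e, e)), pair(e, e)), b, s(s(b))), pair(pair(e, c), pair(b, c))))  →  pair(e, pair(s(pair(e, e)), pair(pair(e, c), pair(b, c))))   [R3 at 2.1]

no — NF(t₁) = pair(s(pair(b, e)), pair(pair(b, b), b)), NF(t₂) = pair(e, pair(s(pair(e, e)), pair(pair(e, c), pair(b, c))))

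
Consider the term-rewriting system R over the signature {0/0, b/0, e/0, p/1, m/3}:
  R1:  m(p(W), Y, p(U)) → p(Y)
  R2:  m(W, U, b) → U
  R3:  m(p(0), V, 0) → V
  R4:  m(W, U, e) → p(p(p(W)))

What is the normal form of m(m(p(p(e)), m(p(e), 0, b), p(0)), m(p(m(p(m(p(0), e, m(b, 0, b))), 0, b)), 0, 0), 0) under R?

1. m(m(p(p(e)), m(p(e), 0, b), p(0)), m(p(m(p(m(p(0), e, m(b, 0, b))), 0, b)), 0, 0), 0)  →  m(p(m(p(e), 0, b)), m(p(m(p(m(p(0), e, m(b, 0, b))), 0, b)), 0, 0), 0)   [R1 at 1]
2. m(p(m(p(e), 0, b)), m(p(m(p(m(p(0), e, m(b, 0, b))), 0, b)), 0, 0), 0)  →  m(p(0), m(p(m(p(m(p(0), e, m(b, 0, b))), 0, b)), 0, 0), 0)   [R2 at 1.1]
3. m(p(0), m(p(m(p(m(p(0), e, m(b, 0, b))), 0, b)), 0, 0), 0)  →  m(p(m(p(m(p(0), e, m(b, 0, b))), 0, b)), 0, 0)   [R3 at ε]
4. m(p(m(p(m(p(0), e, m(b, 0, b))), 0, b)), 0, 0)  →  m(p(0), 0, 0)   [R2 at 1.1]
5. m(p(0), 0, 0)  →  0   [R3 at ε]

0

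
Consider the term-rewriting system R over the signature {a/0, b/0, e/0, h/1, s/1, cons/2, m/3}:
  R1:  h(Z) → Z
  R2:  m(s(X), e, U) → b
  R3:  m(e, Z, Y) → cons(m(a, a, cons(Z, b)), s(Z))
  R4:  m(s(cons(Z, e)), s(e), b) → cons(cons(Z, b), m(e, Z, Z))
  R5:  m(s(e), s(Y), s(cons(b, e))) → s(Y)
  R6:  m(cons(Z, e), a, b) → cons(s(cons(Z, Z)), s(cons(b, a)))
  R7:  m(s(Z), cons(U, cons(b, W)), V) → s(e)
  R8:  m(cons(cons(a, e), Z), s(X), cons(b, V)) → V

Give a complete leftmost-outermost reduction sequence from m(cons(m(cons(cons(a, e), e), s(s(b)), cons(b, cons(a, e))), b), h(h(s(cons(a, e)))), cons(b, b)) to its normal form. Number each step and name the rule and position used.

1. m(cons(m(cons(cons(a, e), e), s(s(b)), cons(b, cons(a, e))), b), h(h(s(cons(a, e)))), cons(b, b))  →  m(cons(cons(a, e), b), h(h(s(cons(a, e)))), cons(b, b))   [R8 at 1.1]
2. m(cons(cons(a, e), b), h(h(s(cons(a, e)))), cons(b, b))  →  m(cons(cons(a, e), b), h(s(cons(a, e))), cons(b, b))   [R1 at 2]
3. m(cons(cons(a, e), b), h(s(cons(a, e))), cons(b, b))  →  m(cons(cons(a, e), b), s(cons(a, e)), cons(b, b))   [R1 at 2]
4. m(cons(cons(a, e), b), s(cons(a, e)), cons(b, b))  →  b   [R8 at ε]

b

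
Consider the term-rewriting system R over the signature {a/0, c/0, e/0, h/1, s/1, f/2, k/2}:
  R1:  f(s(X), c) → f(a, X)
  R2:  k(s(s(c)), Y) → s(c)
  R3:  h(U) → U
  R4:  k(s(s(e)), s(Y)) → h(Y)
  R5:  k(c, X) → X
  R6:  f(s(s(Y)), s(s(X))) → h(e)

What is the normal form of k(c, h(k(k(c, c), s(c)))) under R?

s(c)

1. k(c, h(k(k(c, c), s(c))))  →  h(k(k(c, c), s(c)))   [R5 at ε]
2. h(k(k(c, c), s(c)))  →  k(k(c, c), s(c))   [R3 at ε]
3. k(k(c, c), s(c))  →  k(c, s(c))   [R5 at 1]
4. k(c, s(c))  →  s(c)   [R5 at ε]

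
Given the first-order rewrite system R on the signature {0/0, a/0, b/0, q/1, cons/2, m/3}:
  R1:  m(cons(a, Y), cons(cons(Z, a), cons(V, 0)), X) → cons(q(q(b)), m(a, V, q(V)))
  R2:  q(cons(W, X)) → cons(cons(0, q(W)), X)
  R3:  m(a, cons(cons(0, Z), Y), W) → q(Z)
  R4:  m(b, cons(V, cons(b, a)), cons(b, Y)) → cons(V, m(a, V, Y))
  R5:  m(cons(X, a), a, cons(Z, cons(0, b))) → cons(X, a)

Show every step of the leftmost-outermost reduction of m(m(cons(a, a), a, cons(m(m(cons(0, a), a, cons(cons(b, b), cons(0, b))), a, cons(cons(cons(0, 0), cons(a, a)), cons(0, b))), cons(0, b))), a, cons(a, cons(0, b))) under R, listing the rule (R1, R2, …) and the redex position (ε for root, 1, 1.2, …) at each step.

1. m(m(cons(a, a), a, cons(m(m(cons(0, a), a, cons(cons(b, b), cons(0, b))), a, cons(cons(cons(0, 0), cons(a, a)), cons(0, b))), cons(0, b))), a, cons(a, cons(0, b)))  →  m(cons(a, a), a, cons(a, cons(0, b)))   [R5 at 1]
2. m(cons(a, a), a, cons(a, cons(0, b)))  →  cons(a, a)   [R5 at ε]

cons(a, a)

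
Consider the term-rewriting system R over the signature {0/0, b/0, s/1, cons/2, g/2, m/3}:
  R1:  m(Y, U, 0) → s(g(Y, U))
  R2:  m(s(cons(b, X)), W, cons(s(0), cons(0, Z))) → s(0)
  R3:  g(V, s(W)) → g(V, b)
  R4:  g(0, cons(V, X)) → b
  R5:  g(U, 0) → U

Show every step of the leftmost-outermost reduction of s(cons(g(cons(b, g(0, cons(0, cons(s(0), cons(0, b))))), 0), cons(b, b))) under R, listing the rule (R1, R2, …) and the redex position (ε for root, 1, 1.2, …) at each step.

1. s(cons(g(cons(b, g(0, cons(0, cons(s(0), cons(0, b))))), 0), cons(b, b)))  →  s(cons(cons(b, g(0, cons(0, cons(s(0), cons(0, b))))), cons(b, b)))   [R5 at 1.1]
2. s(cons(cons(b, g(0, cons(0, cons(s(0), cons(0, b))))), cons(b, b)))  →  s(cons(cons(b, b), cons(b, b)))   [R4 at 1.1.2]

s(cons(cons(b, b), cons(b, b)))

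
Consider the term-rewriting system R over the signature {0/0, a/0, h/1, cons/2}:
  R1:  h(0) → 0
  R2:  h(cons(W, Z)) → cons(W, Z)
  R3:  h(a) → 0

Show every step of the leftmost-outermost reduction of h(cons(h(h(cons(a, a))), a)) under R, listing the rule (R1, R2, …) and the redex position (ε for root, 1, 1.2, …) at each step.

cons(cons(a, a), a)

1. h(cons(h(h(cons(a, a))), a))  →  cons(h(h(cons(a, a))), a)   [R2 at ε]
2. cons(h(h(cons(a, a))), a)  →  cons(h(cons(a, a)), a)   [R2 at 1.1]
3. cons(h(cons(a, a)), a)  →  cons(cons(a, a), a)   [R2 at 1]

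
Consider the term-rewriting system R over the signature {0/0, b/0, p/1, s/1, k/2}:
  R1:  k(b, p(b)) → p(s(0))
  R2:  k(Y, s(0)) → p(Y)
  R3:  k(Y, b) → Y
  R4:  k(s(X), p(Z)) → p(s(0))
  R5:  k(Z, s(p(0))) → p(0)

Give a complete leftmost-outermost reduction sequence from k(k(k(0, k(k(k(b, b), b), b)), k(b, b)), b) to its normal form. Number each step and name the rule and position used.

0

1. k(k(k(0, k(k(k(b, b), b), b)), k(b, b)), b)  →  k(k(0, k(k(k(b, b), b), b)), k(b, b))   [R3 at ε]
2. k(k(0, k(k(k(b, b), b), b)), k(b, b))  →  k(k(0, k(k(b, b), b)), k(b, b))   [R3 at 1.2]
3. k(k(0, k(k(b, b), b)), k(b, b))  →  k(k(0, k(b, b)), k(b, b))   [R3 at 1.2]
4. k(k(0, k(b, b)), k(b, b))  →  k(k(0, b), k(b, b))   [R3 at 1.2]
5. k(k(0, b), k(b, b))  →  k(0, k(b, b))   [R3 at 1]
6. k(0, k(b, b))  →  k(0, b)   [R3 at 2]
7. k(0, b)  →  0   [R3 at ε]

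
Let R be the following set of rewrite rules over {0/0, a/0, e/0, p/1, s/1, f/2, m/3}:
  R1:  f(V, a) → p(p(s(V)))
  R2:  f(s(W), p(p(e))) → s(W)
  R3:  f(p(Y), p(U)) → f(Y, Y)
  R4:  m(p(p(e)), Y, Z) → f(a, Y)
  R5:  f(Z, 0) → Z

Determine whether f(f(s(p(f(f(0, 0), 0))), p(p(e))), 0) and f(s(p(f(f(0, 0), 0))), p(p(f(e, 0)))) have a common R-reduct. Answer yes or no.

Reduce t₁ = f(f(s(p(f(f(0, 0), 0))), p(p(e))), 0):
1. f(f(s(p(f(f(0, 0), 0))), p(p(e))), 0)  →  f(s(p(f(f(0, 0), 0))), p(p(e)))   [R5 at ε]
2. f(s(p(f(f(0, 0), 0))), p(p(e)))  →  s(p(f(f(0, 0), 0)))   [R2 at ε]
3. s(p(f(f(0, 0), 0)))  →  s(p(f(0, 0)))   [R5 at 1.1]
4. s(p(f(0, 0)))  →  s(p(0))   [R5 at 1.1]

Reduce t₂ = f(s(p(f(f(0, 0), 0))), p(p(f(e, 0)))):
1. f(s(p(f(f(0, 0), 0))), p(p(f(e, 0))))  →  f(s(p(f(0, 0))), p(p(f(e, 0))))   [R5 at 1.1.1]
2. f(s(p(f(0, 0))), p(p(f(e, 0))))  →  f(s(p(0)), p(p(f(e, 0))))   [R5 at 1.1.1]
3. f(s(p(0)), p(p(f(e, 0))))  →  f(s(p(0)), p(p(e)))   [R5 at 2.1.1]
4. f(s(p(0)), p(p(e)))  →  s(p(0))   [R2 at ε]

yes — NF(t₁) = s(p(0)), NF(t₂) = s(p(0))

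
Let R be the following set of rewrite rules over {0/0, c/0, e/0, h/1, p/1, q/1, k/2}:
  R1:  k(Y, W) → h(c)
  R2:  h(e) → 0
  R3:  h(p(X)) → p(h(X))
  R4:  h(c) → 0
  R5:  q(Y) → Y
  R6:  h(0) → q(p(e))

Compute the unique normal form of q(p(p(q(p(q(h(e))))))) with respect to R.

1. q(p(p(q(p(q(h(e)))))))  →  p(p(q(p(q(h(e))))))   [R5 at ε]
2. p(p(q(p(q(h(e))))))  →  p(p(p(q(h(e)))))   [R5 at 1.1]
3. p(p(p(q(h(e)))))  →  p(p(p(h(e))))   [R5 at 1.1.1]
4. p(p(p(h(e))))  →  p(p(p(0)))   [R2 at 1.1.1]

p(p(p(0)))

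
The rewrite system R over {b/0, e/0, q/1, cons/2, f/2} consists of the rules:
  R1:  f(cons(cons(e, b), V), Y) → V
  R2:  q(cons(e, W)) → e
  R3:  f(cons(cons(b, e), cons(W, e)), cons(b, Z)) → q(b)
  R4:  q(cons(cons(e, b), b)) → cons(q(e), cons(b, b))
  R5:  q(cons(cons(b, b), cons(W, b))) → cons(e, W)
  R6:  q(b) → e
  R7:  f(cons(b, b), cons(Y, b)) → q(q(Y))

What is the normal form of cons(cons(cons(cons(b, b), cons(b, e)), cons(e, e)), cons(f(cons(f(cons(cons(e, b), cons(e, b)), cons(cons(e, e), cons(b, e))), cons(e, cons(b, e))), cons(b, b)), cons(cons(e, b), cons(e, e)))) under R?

1. cons(cons(cons(cons(b, b), cons(b, e)), cons(e, e)), cons(f(cons(f(cons(cons(e, b), cons(e, b)), cons(cons(e, e), cons(b, e))), cons(e, cons(b, e))), cons(b, b)), cons(cons(e, b), cons(e, e))))  →  cons(cons(cons(cons(b, b), cons(b, e)), cons(e, e)), cons(f(cons(cons(e, b), cons(e, cons(b, e))), cons(b, b)), cons(cons(e, b), cons(e, e))))   [R1 at 2.1.1.1]
2. cons(cons(cons(cons(b, b), cons(b, e)), cons(e, e)), cons(f(cons(cons(e, b), cons(e, cons(b, e))), cons(b, b)), cons(cons(e, b), cons(e, e))))  →  cons(cons(cons(cons(b, b), cons(b, e)), cons(e, e)), cons(cons(e, cons(b, e)), cons(cons(e, b), cons(e, e))))   [R1 at 2.1]

cons(cons(cons(cons(b, b), cons(b, e)), cons(e, e)), cons(cons(e, cons(b, e)), cons(cons(e, b), cons(e, e))))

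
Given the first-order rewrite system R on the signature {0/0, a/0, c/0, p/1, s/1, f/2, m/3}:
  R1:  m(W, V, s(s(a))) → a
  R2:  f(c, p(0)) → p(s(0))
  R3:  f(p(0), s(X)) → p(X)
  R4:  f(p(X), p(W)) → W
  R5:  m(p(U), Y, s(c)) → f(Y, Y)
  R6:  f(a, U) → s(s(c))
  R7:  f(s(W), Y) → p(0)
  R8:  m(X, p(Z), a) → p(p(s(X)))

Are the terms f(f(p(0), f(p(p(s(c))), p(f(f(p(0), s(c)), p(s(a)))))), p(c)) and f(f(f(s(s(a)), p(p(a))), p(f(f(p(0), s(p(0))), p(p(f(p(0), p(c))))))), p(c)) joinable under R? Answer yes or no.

yes — NF(t₁) = c, NF(t₂) = c

Reduce t₁ = f(f(p(0), f(p(p(s(c))), p(f(f(p(0), s(c)), p(s(a)))))), p(c)):
1. f(f(p(0), f(p(p(s(c))), p(f(f(p(0), s(c)), p(s(a)))))), p(c))  →  f(f(p(0), f(f(p(0), s(c)), p(s(a)))), p(c))   [R4 at 1.2]
2. f(f(p(0), f(f(p(0), s(c)), p(s(a)))), p(c))  →  f(f(p(0), f(p(c), p(s(a)))), p(c))   [R3 at 1.2.1]
3. f(f(p(0), f(p(c), p(s(a)))), p(c))  →  f(f(p(0), s(a)), p(c))   [R4 at 1.2]
4. f(f(p(0), s(a)), p(c))  →  f(p(a), p(c))   [R3 at 1]
5. f(p(a), p(c))  →  c   [R4 at ε]

Reduce t₂ = f(f(f(s(s(a)), p(p(a))), p(f(f(p(0), s(p(0))), p(p(f(p(0), p(c))))))), p(c)):
1. f(f(f(s(s(a)), p(p(a))), p(f(f(p(0), s(p(0))), p(p(f(p(0), p(c))))))), p(c))  →  f(f(p(0), p(f(f(p(0), s(p(0))), p(p(f(p(0), p(c))))))), p(c))   [R7 at 1.1]
2. f(f(p(0), p(f(f(p(0), s(p(0))), p(p(f(p(0), p(c))))))), p(c))  →  f(f(f(p(0), s(p(0))), p(p(f(p(0), p(c))))), p(c))   [R4 at 1]
3. f(f(f(p(0), s(p(0))), p(p(f(p(0), p(c))))), p(c))  →  f(f(p(p(0)), p(p(f(p(0), p(c))))), p(c))   [R3 at 1.1]
4. f(f(p(p(0)), p(p(f(p(0), p(c))))), p(c))  →  f(p(f(p(0), p(c))), p(c))   [R4 at 1]
5. f(p(f(p(0), p(c))), p(c))  →  c   [R4 at ε]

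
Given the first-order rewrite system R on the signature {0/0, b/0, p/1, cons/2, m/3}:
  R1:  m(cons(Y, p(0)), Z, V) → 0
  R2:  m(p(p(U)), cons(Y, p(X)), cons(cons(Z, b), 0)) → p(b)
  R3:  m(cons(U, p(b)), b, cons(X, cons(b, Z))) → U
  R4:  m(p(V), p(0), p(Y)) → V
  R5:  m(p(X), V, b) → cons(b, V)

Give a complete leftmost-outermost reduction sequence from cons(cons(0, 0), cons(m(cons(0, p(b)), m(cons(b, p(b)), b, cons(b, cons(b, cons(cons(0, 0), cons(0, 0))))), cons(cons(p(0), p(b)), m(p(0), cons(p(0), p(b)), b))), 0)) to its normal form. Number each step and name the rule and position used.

1. cons(cons(0, 0), cons(m(cons(0, p(b)), m(cons(b, p(b)), b, cons(b, cons(b, cons(cons(0, 0), cons(0, 0))))), cons(cons(p(0), p(b)), m(p(0), cons(p(0), p(b)), b))), 0))  →  cons(cons(0, 0), cons(m(cons(0, p(b)), b, cons(cons(p(0), p(b)), m(p(0), cons(p(0), p(b)), b))), 0))   [R3 at 2.1.2]
2. cons(cons(0, 0), cons(m(cons(0, p(b)), b, cons(cons(p(0), p(b)), m(p(0), cons(p(0), p(b)), b))), 0))  →  cons(cons(0, 0), cons(m(cons(0, p(b)), b, cons(cons(p(0), p(b)), cons(b, cons(p(0), p(b))))), 0))   [R5 at 2.1.3.2]
3. cons(cons(0, 0), cons(m(cons(0, p(b)), b, cons(cons(p(0), p(b)), cons(b, cons(p(0), p(b))))), 0))  →  cons(cons(0, 0), cons(0, 0))   [R3 at 2.1]

cons(cons(0, 0), cons(0, 0))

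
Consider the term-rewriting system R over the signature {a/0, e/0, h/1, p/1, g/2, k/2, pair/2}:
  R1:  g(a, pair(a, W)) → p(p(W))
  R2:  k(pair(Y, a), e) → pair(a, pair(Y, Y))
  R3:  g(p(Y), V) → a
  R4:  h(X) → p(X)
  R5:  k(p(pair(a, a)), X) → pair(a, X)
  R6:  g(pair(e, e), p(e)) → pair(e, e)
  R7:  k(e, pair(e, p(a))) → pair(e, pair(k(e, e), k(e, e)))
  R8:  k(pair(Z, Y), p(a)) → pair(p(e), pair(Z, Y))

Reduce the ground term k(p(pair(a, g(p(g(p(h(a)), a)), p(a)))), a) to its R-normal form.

1. k(p(pair(a, g(p(g(p(h(a)), a)), p(a)))), a)  →  k(p(pair(a, a)), a)   [R3 at 1.1.2]
2. k(p(pair(a, a)), a)  →  pair(a, a)   [R5 at ε]

pair(a, a)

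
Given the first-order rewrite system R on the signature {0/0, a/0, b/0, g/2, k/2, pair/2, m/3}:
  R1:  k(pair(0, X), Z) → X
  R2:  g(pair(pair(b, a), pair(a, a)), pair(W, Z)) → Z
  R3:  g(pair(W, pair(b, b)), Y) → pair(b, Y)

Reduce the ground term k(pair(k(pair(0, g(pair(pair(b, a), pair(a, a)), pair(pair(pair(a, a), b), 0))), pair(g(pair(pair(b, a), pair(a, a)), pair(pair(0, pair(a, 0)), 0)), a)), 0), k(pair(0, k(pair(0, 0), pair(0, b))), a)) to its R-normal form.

1. k(pair(k(pair(0, g(pair(pair(b, a), pair(a, a)), pair(pair(pair(a, a), b), 0))), pair(g(pair(pair(b, a), pair(a, a)), pair(pair(0, pair(a, 0)), 0)), a)), 0), k(pair(0, k(pair(0, 0), pair(0, b))), a))  →  k(pair(g(pair(pair(b, a), pair(a, a)), pair(pair(pair(a, a), b), 0)), 0), k(pair(0, k(pair(0, 0), pair(0, b))), a))   [R1 at 1.1]
2. k(pair(g(pair(pair(b, a), pair(a, a)), pair(pair(pair(a, a), b), 0)), 0), k(pair(0, k(pair(0, 0), pair(0, b))), a))  →  k(pair(0, 0), k(pair(0, k(pair(0, 0), pair(0, b))), a))   [R2 at 1.1]
3. k(pair(0, 0), k(pair(0, k(pair(0, 0), pair(0, b))), a))  →  0   [R1 at ε]

0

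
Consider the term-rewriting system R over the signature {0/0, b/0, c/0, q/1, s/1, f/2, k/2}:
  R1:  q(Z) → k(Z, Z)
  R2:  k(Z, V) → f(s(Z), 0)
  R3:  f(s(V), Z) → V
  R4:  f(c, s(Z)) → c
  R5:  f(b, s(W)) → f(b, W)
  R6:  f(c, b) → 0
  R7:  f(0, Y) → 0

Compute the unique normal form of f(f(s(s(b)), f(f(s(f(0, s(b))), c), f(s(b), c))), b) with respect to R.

1. f(f(s(s(b)), f(f(s(f(0, s(b))), c), f(s(b), c))), b)  →  f(s(b), b)   [R3 at 1]
2. f(s(b), b)  →  b   [R3 at ε]

b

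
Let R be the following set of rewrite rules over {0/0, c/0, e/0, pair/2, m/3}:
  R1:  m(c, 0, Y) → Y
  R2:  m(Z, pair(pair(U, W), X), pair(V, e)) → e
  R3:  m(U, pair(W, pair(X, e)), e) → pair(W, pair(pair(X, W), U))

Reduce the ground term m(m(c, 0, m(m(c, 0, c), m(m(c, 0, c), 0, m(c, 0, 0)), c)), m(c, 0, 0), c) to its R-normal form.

c

1. m(m(c, 0, m(m(c, 0, c), m(m(c, 0, c), 0, m(c, 0, 0)), c)), m(c, 0, 0), c)  →  m(m(m(c, 0, c), m(m(c, 0, c), 0, m(c, 0, 0)), c), m(c, 0, 0), c)   [R1 at 1]
2. m(m(m(c, 0, c), m(m(c, 0, c), 0, m(c, 0, 0)), c), m(c, 0, 0), c)  →  m(m(c, m(m(c, 0, c), 0, m(c, 0, 0)), c), m(c, 0, 0), c)   [R1 at 1.1]
3. m(m(c, m(m(c, 0, c), 0, m(c, 0, 0)), c), m(c, 0, 0), c)  →  m(m(c, m(c, 0, m(c, 0, 0)), c), m(c, 0, 0), c)   [R1 at 1.2.1]
4. m(m(c, m(c, 0, m(c, 0, 0)), c), m(c, 0, 0), c)  →  m(m(c, m(c, 0, 0), c), m(c, 0, 0), c)   [R1 at 1.2]
5. m(m(c, m(c, 0, 0), c), m(c, 0, 0), c)  →  m(m(c, 0, c), m(c, 0, 0), c)   [R1 at 1.2]
6. m(m(c, 0, c), m(c, 0, 0), c)  →  m(c, m(c, 0, 0), c)   [R1 at 1]
7. m(c, m(c, 0, 0), c)  →  m(c, 0, c)   [R1 at 2]
8. m(c, 0, c)  →  c   [R1 at ε]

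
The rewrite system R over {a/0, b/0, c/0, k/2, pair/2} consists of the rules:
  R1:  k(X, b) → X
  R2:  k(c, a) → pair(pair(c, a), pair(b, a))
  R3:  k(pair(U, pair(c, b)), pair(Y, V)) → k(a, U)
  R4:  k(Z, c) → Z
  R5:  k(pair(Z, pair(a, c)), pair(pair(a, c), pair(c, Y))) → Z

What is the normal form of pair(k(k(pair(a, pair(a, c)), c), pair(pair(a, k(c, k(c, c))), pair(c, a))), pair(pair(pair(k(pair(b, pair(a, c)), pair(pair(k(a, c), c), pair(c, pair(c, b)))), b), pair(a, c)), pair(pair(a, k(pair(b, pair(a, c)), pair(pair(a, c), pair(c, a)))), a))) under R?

pair(a, pair(pair(pair(b, b), pair(a, c)), pair(pair(a, b), a)))

1. pair(k(k(pair(a, pair(a, c)), c), pair(pair(a, k(c, k(c, c))), pair(c, a))), pair(pair(pair(k(pair(b, pair(a, c)), pair(pair(k(a, c), c), pair(c, pair(c, b)))), b), pair(a, c)), pair(pair(a, k(pair(b, pair(a, c)), pair(pair(a, c), pair(c, a)))), a)))  →  pair(k(pair(a, pair(a, c)), pair(pair(a, k(c, k(c, c))), pair(c, a))), pair(pair(pair(k(pair(b, pair(a, c)), pair(pair(k(a, c), c), pair(c, pair(c, b)))), b), pair(a, c)), pair(pair(a, k(pair(b, pair(a, c)), pair(pair(a, c), pair(c, a)))), a)))   [R4 at 1.1]
2. pair(k(pair(a, pair(a, c)), pair(pair(a, k(c, k(c, c))), pair(c, a))), pair(pair(pair(k(pair(b, pair(a, c)), pair(pair(k(a, c), c), pair(c, pair(c, b)))), b), pair(a, c)), pair(pair(a, k(pair(b, pair(a, c)), pair(pair(a, c), pair(c, a)))), a)))  →  pair(k(pair(a, pair(a, c)), pair(pair(a, k(c, c)), pair(c, a))), pair(pair(pair(k(pair(b, pair(a, c)), pair(pair(k(a, c), c), pair(c, pair(c, b)))), b), pair(a, c)), pair(pair(a, k(pair(b, pair(a, c)), pair(pair(a, c), pair(c, a)))), a)))   [R4 at 1.2.1.2.2]
3. pair(k(pair(a, pair(a, c)), pair(pair(a, k(c, c)), pair(c, a))), pair(pair(pair(k(pair(b, pair(a, c)), pair(pair(k(a, c), c), pair(c, pair(c, b)))), b), pair(a, c)), pair(pair(a, k(pair(b, pair(a, c)), pair(pair(a, c), pair(c, a)))), a)))  →  pair(k(pair(a, pair(a, c)), pair(pair(a, c), pair(c, a))), pair(pair(pair(k(pair(b, pair(a, c)), pair(pair(k(a, c), c), pair(c, pair(c, b)))), b), pair(a, c)), pair(pair(a, k(pair(b, pair(a, c)), pair(pair(a, c), pair(c, a)))), a)))   [R4 at 1.2.1.2]
4. pair(k(pair(a, pair(a, c)), pair(pair(a, c), pair(c, a))), pair(pair(pair(k(pair(b, pair(a, c)), pair(pair(k(a, c), c), pair(c, pair(c, b)))), b), pair(a, c)), pair(pair(a, k(pair(b, pair(a, c)), pair(pair(a, c), pair(c, a)))), a)))  →  pair(a, pair(pair(pair(k(pair(b, pair(a, c)), pair(pair(k(a, c), c), pair(c, pair(c, b)))), b), pair(a, c)), pair(pair(a, k(pair(b, pair(a, c)), pair(pair(a, c), pair(c, a)))), a)))   [R5 at 1]
5. pair(a, pair(pair(pair(k(pair(b, pair(a, c)), pair(pair(k(a, c), c), pair(c, pair(c, b)))), b), pair(a, c)), pair(pair(a, k(pair(b, pair(a, c)), pair(pair(a, c), pair(c, a)))), a)))  →  pair(a, pair(pair(pair(k(pair(b, pair(a, c)), pair(pair(a, c), pair(c, pair(c, b)))), b), pair(a, c)), pair(pair(a, k(pair(b, pair(a, c)), pair(pair(a, c), pair(c, a)))), a)))   [R4 at 2.1.1.1.2.1.1]
6. pair(a, pair(pair(pair(k(pair(b, pair(a, c)), pair(pair(a, c), pair(c, pair(c, b)))), b), pair(a, c)), pair(pair(a, k(pair(b, pair(a, c)), pair(pair(a, c), pair(c, a)))), a)))  →  pair(a, pair(pair(pair(b, b), pair(a, c)), pair(pair(a, k(pair(b, pair(a, c)), pair(pair(a, c), pair(c, a)))), a)))   [R5 at 2.1.1.1]
7. pair(a, pair(pair(pair(b, b), pair(a, c)), pair(pair(a, k(pair(b, pair(a, c)), pair(pair(a, c), pair(c, a)))), a)))  →  pair(a, pair(pair(pair(b, b), pair(a, c)), pair(pair(a, b), a)))   [R5 at 2.2.1.2]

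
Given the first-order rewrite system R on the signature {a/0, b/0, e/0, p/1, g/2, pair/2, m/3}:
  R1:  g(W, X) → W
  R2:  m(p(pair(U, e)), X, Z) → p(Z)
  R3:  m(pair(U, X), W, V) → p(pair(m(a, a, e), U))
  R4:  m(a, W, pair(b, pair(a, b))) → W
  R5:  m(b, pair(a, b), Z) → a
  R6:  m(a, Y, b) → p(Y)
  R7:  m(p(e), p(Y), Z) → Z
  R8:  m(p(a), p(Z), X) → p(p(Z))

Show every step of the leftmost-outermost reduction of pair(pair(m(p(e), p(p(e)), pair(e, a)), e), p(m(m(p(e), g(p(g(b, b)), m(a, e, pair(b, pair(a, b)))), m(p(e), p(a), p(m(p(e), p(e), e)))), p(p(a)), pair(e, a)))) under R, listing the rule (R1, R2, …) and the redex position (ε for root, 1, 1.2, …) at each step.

1. pair(pair(m(p(e), p(p(e)), pair(e, a)), e), p(m(m(p(e), g(p(g(b, b)), m(a, e, pair(b, pair(a, b)))), m(p(e), p(a), p(m(p(e), p(e), e)))), p(p(a)), pair(e, a))))  →  pair(pair(pair(e, a), e), p(m(m(p(e), g(p(g(b, b)), m(a, e, pair(b, pair(a, b)))), m(p(e), p(a), p(m(p(e), p(e), e)))), p(p(a)), pair(e, a))))   [R7 at 1.1]
2. pair(pair(pair(e, a), e), p(m(m(p(e), g(p(g(b, b)), m(a, e, pair(b, pair(a, b)))), m(p(e), p(a), p(m(p(e), p(e), e)))), p(p(a)), pair(e, a))))  →  pair(pair(pair(e, a), e), p(m(m(p(e), p(g(b, b)), m(p(e), p(a), p(m(p(e), p(e), e)))), p(p(a)), pair(e, a))))   [R1 at 2.1.1.2]
3. pair(pair(pair(e, a), e), p(m(m(p(e), p(g(b, b)), m(p(e), p(a), p(m(p(e), p(e), e)))), p(p(a)), pair(e, a))))  →  pair(pair(pair(e, a), e), p(m(m(p(e), p(a), p(m(p(e), p(e), e))), p(p(a)), pair(e, a))))   [R7 at 2.1.1]
4. pair(pair(pair(e, a), e), p(m(m(p(e), p(a), p(m(p(e), p(e), e))), p(p(a)), pair(e, a))))  →  pair(pair(pair(e, a), e), p(m(p(m(p(e), p(e), e)), p(p(a)), pair(e, a))))   [R7 at 2.1.1]
5. pair(pair(pair(e, a), e), p(m(p(m(p(e), p(e), e)), p(p(a)), pair(e, a))))  →  pair(pair(pair(e, a), e), p(m(p(e), p(p(a)), pair(e, a))))   [R7 at 2.1.1.1]
6. pair(pair(pair(e, a), e), p(m(p(e), p(p(a)), pair(e, a))))  →  pair(pair(pair(e, a), e), p(pair(e, a)))   [R7 at 2.1]

pair(pair(pair(e, a), e), p(pair(e, a)))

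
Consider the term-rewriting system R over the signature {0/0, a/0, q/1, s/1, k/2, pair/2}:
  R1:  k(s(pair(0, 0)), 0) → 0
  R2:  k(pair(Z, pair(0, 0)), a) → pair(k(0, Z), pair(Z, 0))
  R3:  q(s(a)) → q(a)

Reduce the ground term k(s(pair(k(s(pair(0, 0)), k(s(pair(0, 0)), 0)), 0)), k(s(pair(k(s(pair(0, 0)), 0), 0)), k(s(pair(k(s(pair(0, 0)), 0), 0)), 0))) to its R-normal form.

0

1. k(s(pair(k(s(pair(0, 0)), k(s(pair(0, 0)), 0)), 0)), k(s(pair(k(s(pair(0, 0)), 0), 0)), k(s(pair(k(s(pair(0, 0)), 0), 0)), 0)))  →  k(s(pair(k(s(pair(0, 0)), 0), 0)), k(s(pair(k(s(pair(0, 0)), 0), 0)), k(s(pair(k(s(pair(0, 0)), 0), 0)), 0)))   [R1 at 1.1.1.2]
2. k(s(pair(k(s(pair(0, 0)), 0), 0)), k(s(pair(k(s(pair(0, 0)), 0), 0)), k(s(pair(k(s(pair(0, 0)), 0), 0)), 0)))  →  k(s(pair(0, 0)), k(s(pair(k(s(pair(0, 0)), 0), 0)), k(s(pair(k(s(pair(0, 0)), 0), 0)), 0)))   [R1 at 1.1.1]
3. k(s(pair(0, 0)), k(s(pair(k(s(pair(0, 0)), 0), 0)), k(s(pair(k(s(pair(0, 0)), 0), 0)), 0)))  →  k(s(pair(0, 0)), k(s(pair(0, 0)), k(s(pair(k(s(pair(0, 0)), 0), 0)), 0)))   [R1 at 2.1.1.1]
4. k(s(pair(0, 0)), k(s(pair(0, 0)), k(s(pair(k(s(pair(0, 0)), 0), 0)), 0)))  →  k(s(pair(0, 0)), k(s(pair(0, 0)), k(s(pair(0, 0)), 0)))   [R1 at 2.2.1.1.1]
5. k(s(pair(0, 0)), k(s(pair(0, 0)), k(s(pair(0, 0)), 0)))  →  k(s(pair(0, 0)), k(s(pair(0, 0)), 0))   [R1 at 2.2]
6. k(s(pair(0, 0)), k(s(pair(0, 0)), 0))  →  k(s(pair(0, 0)), 0)   [R1 at 2]
7. k(s(pair(0, 0)), 0)  →  0   [R1 at ε]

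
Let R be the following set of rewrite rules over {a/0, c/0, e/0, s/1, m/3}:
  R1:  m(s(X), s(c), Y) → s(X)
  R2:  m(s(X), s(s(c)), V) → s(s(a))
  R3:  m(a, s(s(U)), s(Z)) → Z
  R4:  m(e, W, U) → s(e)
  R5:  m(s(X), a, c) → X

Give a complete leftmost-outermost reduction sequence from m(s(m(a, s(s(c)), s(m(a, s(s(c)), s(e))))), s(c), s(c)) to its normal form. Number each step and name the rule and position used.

1. m(s(m(a, s(s(c)), s(m(a, s(s(c)), s(e))))), s(c), s(c))  →  s(m(a, s(s(c)), s(m(a, s(s(c)), s(e)))))   [R1 at ε]
2. s(m(a, s(s(c)), s(m(a, s(s(c)), s(e)))))  →  s(m(a, s(s(c)), s(e)))   [R3 at 1]
3. s(m(a, s(s(c)), s(e)))  →  s(e)   [R3 at 1]

s(e)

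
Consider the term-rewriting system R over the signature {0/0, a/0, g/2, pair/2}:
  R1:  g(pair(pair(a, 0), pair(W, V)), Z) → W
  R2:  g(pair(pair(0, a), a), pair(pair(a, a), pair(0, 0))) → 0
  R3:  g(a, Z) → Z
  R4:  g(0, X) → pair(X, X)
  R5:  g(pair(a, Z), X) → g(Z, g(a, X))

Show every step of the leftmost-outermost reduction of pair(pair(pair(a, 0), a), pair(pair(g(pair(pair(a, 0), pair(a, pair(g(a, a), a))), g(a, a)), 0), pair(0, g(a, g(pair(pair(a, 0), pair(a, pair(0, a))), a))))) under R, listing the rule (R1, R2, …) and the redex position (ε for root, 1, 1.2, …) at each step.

1. pair(pair(pair(a, 0), a), pair(pair(g(pair(pair(a, 0), pair(a, pair(g(a, a), a))), g(a, a)), 0), pair(0, g(a, g(pair(pair(a, 0), pair(a, pair(0, a))), a)))))  →  pair(pair(pair(a, 0), a), pair(pair(a, 0), pair(0, g(a, g(pair(pair(a, 0), pair(a, pair(0, a))), a)))))   [R1 at 2.1.1]
2. pair(pair(pair(a, 0), a), pair(pair(a, 0), pair(0, g(a, g(pair(pair(a, 0), pair(a, pair(0, a))), a)))))  →  pair(pair(pair(a, 0), a), pair(pair(a, 0), pair(0, g(pair(pair(a, 0), pair(a, pair(0, a))), a))))   [R3 at 2.2.2]
3. pair(pair(pair(a, 0), a), pair(pair(a, 0), pair(0, g(pair(pair(a, 0), pair(a, pair(0, a))), a))))  →  pair(pair(pair(a, 0), a), pair(pair(a, 0), pair(0, a)))   [R1 at 2.2.2]

pair(pair(pair(a, 0), a), pair(pair(a, 0), pair(0, a)))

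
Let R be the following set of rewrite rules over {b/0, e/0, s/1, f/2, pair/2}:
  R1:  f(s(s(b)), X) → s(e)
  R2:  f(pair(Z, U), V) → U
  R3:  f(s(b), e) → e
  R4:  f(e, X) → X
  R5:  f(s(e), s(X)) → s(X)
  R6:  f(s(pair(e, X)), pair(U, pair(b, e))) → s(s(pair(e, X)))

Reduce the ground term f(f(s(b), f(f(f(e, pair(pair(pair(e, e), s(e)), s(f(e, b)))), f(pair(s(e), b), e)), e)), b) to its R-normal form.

b

1. f(f(s(b), f(f(f(e, pair(pair(pair(e, e), s(e)), s(f(e, b)))), f(pair(s(e), b), e)), e)), b)  →  f(f(s(b), f(f(pair(pair(pair(e, e), s(e)), s(f(e, b))), f(pair(s(e), b), e)), e)), b)   [R4 at 1.2.1.1]
2. f(f(s(b), f(f(pair(pair(pair(e, e), s(e)), s(f(e, b))), f(pair(s(e), b), e)), e)), b)  →  f(f(s(b), f(s(f(e, b)), e)), b)   [R2 at 1.2.1]
3. f(f(s(b), f(s(f(e, b)), e)), b)  →  f(f(s(b), f(s(b), e)), b)   [R4 at 1.2.1.1]
4. f(f(s(b), f(s(b), e)), b)  →  f(f(s(b), e), b)   [R3 at 1.2]
5. f(f(s(b), e), b)  →  f(e, b)   [R3 at 1]
6. f(e, b)  →  b   [R4 at ε]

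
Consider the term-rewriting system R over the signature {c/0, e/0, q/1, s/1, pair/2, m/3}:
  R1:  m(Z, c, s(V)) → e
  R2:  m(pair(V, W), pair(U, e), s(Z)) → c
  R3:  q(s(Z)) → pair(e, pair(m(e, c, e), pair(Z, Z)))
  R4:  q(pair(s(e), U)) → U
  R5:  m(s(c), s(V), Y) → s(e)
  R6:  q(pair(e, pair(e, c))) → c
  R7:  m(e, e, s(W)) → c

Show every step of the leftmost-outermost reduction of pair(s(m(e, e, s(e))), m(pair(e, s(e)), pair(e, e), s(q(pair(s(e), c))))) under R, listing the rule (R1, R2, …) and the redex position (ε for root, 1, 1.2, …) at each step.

pair(s(c), c)

1. pair(s(m(e, e, s(e))), m(pair(e, s(e)), pair(e, e), s(q(pair(s(e), c)))))  →  pair(s(c), m(pair(e, s(e)), pair(e, e), s(q(pair(s(e), c)))))   [R7 at 1.1]
2. pair(s(c), m(pair(e, s(e)), pair(e, e), s(q(pair(s(e), c)))))  →  pair(s(c), c)   [R2 at 2]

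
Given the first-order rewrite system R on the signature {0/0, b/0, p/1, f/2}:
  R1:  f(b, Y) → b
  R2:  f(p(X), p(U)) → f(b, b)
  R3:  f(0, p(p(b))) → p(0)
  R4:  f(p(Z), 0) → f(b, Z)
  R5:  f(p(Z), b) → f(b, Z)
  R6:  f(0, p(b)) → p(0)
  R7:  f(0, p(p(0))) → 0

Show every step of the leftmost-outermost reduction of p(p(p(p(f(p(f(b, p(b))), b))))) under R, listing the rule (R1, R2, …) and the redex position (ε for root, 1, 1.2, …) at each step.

p(p(p(p(b))))

1. p(p(p(p(f(p(f(b, p(b))), b)))))  →  p(p(p(p(f(b, f(b, p(b)))))))   [R5 at 1.1.1.1]
2. p(p(p(p(f(b, f(b, p(b)))))))  →  p(p(p(p(b))))   [R1 at 1.1.1.1]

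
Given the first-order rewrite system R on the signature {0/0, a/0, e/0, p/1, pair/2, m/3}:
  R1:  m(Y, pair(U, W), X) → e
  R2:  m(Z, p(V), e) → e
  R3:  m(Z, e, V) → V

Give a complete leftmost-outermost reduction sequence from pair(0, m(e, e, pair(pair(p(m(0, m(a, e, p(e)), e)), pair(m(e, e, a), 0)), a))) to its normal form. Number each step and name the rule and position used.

pair(0, pair(pair(p(e), pair(a, 0)), a))

1. pair(0, m(e, e, pair(pair(p(m(0, m(a, e, p(e)), e)), pair(m(e, e, a), 0)), a)))  →  pair(0, pair(pair(p(m(0, m(a, e, p(e)), e)), pair(m(e, e, a), 0)), a))   [R3 at 2]
2. pair(0, pair(pair(p(m(0, m(a, e, p(e)), e)), pair(m(e, e, a), 0)), a))  →  pair(0, pair(pair(p(m(0, p(e), e)), pair(m(e, e, a), 0)), a))   [R3 at 2.1.1.1.2]
3. pair(0, pair(pair(p(m(0, p(e), e)), pair(m(e, e, a), 0)), a))  →  pair(0, pair(pair(p(e), pair(m(e, e, a), 0)), a))   [R2 at 2.1.1.1]
4. pair(0, pair(pair(p(e), pair(m(e, e, a), 0)), a))  →  pair(0, pair(pair(p(e), pair(a, 0)), a))   [R3 at 2.1.2.1]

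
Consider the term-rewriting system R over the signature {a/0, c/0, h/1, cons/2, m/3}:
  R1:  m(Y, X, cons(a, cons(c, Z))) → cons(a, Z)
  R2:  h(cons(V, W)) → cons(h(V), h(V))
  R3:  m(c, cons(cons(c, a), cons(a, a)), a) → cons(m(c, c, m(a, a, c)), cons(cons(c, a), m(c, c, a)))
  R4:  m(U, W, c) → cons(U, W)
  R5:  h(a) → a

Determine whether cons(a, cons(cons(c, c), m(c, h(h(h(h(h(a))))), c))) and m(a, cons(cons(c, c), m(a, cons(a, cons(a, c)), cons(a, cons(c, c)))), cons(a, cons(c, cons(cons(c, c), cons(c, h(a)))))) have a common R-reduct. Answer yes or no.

yes — NF(t₁) = cons(a, cons(cons(c, c), cons(c, a))), NF(t₂) = cons(a, cons(cons(c, c), cons(c, a)))

Reduce t₁ = cons(a, cons(cons(c, c), m(c, h(h(h(h(h(a))))), c))):
1. cons(a, cons(cons(c, c), m(c, h(h(h(h(h(a))))), c)))  →  cons(a, cons(cons(c, c), cons(c, h(h(h(h(h(a))))))))   [R4 at 2.2]
2. cons(a, cons(cons(c, c), cons(c, h(h(h(h(h(a))))))))  →  cons(a, cons(cons(c, c), cons(c, h(h(h(h(a)))))))   [R5 at 2.2.2.1.1.1.1]
3. cons(a, cons(cons(c, c), cons(c, h(h(h(h(a)))))))  →  cons(a, cons(cons(c, c), cons(c, h(h(h(a))))))   [R5 at 2.2.2.1.1.1]
4. cons(a, cons(cons(c, c), cons(c, h(h(h(a))))))  →  cons(a, cons(cons(c, c), cons(c, h(h(a)))))   [R5 at 2.2.2.1.1]
5. cons(a, cons(cons(c, c), cons(c, h(h(a)))))  →  cons(a, cons(cons(c, c), cons(c, h(a))))   [R5 at 2.2.2.1]
6. cons(a, cons(cons(c, c), cons(c, h(a))))  →  cons(a, cons(cons(c, c), cons(c, a)))   [R5 at 2.2.2]

Reduce t₂ = m(a, cons(cons(c, c), m(a, cons(a, cons(a, c)), cons(a, cons(c, c)))), cons(a, cons(c, cons(cons(c, c), cons(c, h(a)))))):
1. m(a, cons(cons(c, c), m(a, cons(a, cons(a, c)), cons(a, cons(c, c)))), cons(a, cons(c, cons(cons(c, c), cons(c, h(a))))))  →  cons(a, cons(cons(c, c), cons(c, h(a))))   [R1 at ε]
2. cons(a, cons(cons(c, c), cons(c, h(a))))  →  cons(a, cons(cons(c, c), cons(c, a)))   [R5 at 2.2.2]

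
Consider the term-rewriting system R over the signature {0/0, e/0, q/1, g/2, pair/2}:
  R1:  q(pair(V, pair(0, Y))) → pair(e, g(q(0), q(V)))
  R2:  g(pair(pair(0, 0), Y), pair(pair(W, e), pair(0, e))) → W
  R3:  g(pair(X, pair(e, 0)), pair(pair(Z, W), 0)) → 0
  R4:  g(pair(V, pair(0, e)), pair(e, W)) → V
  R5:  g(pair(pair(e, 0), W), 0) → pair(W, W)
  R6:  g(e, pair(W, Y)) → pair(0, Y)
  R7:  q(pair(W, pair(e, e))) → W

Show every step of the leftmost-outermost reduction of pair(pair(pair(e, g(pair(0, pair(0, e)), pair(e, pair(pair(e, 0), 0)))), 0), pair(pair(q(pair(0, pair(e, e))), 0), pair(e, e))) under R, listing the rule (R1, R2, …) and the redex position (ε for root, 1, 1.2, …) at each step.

1. pair(pair(pair(e, g(pair(0, pair(0, e)), pair(e, pair(pair(e, 0), 0)))), 0), pair(pair(q(pair(0, pair(e, e))), 0), pair(e, e)))  →  pair(pair(pair(e, 0), 0), pair(pair(q(pair(0, pair(e, e))), 0), pair(e, e)))   [R4 at 1.1.2]
2. pair(pair(pair(e, 0), 0), pair(pair(q(pair(0, pair(e, e))), 0), pair(e, e)))  →  pair(pair(pair(e, 0), 0), pair(pair(0, 0), pair(e, e)))   [R7 at 2.1.1]

pair(pair(pair(e, 0), 0), pair(pair(0, 0), pair(e, e)))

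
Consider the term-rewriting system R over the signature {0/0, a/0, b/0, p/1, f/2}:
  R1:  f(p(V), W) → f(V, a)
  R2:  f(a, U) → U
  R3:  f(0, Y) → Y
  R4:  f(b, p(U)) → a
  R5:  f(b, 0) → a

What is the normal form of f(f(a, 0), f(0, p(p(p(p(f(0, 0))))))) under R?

1. f(f(a, 0), f(0, p(p(p(p(f(0, 0)))))))  →  f(0, f(0, p(p(p(p(f(0, 0)))))))   [R2 at 1]
2. f(0, f(0, p(p(p(p(f(0, 0)))))))  →  f(0, p(p(p(p(f(0, 0))))))   [R3 at ε]
3. f(0, p(p(p(p(f(0, 0))))))  →  p(p(p(p(f(0, 0)))))   [R3 at ε]
4. p(p(p(p(f(0, 0)))))  →  p(p(p(p(0))))   [R3 at 1.1.1.1]

p(p(p(p(0))))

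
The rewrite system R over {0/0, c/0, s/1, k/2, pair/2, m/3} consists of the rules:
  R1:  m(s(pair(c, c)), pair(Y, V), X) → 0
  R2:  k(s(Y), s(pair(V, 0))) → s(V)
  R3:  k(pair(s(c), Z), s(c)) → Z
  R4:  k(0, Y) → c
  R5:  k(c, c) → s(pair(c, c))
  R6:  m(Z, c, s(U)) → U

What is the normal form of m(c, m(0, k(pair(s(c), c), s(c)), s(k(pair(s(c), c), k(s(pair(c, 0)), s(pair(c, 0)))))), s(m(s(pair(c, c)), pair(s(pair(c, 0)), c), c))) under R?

1. m(c, m(0, k(pair(s(c), c), s(c)), s(k(pair(s(c), c), k(s(pair(c, 0)), s(pair(c, 0)))))), s(m(s(pair(c, c)), pair(s(pair(c, 0)), c), c)))  →  m(c, m(0, c, s(k(pair(s(c), c), k(s(pair(c, 0)), s(pair(c, 0)))))), s(m(s(pair(c, c)), pair(s(pair(c, 0)), c), c)))   [R3 at 2.2]
2. m(c, m(0, c, s(k(pair(s(c), c), k(s(pair(c, 0)), s(pair(c, 0)))))), s(m(s(pair(c, c)), pair(s(pair(c, 0)), c), c)))  →  m(c, k(pair(s(c), c), k(s(pair(c, 0)), s(pair(c, 0)))), s(m(s(pair(c, c)), pair(s(pair(c, 0)), c), c)))   [R6 at 2]
3. m(c, k(pair(s(c), c), k(s(pair(c, 0)), s(pair(c, 0)))), s(m(s(pair(c, c)), pair(s(pair(c, 0)), c), c)))  →  m(c, k(pair(s(c), c), s(c)), s(m(s(pair(c, c)), pair(s(pair(c, 0)), c), c)))   [R2 at 2.2]
4. m(c, k(pair(s(c), c), s(c)), s(m(s(pair(c, c)), pair(s(pair(c, 0)), c), c)))  →  m(c, c, s(m(s(pair(c, c)), pair(s(pair(c, 0)), c), c)))   [R3 at 2]
5. m(c, c, s(m(s(pair(c, c)), pair(s(pair(c, 0)), c), c)))  →  m(s(pair(c, c)), pair(s(pair(c, 0)), c), c)   [R6 at ε]
6. m(s(pair(c, c)), pair(s(pair(c, 0)), c), c)  →  0   [R1 at ε]

0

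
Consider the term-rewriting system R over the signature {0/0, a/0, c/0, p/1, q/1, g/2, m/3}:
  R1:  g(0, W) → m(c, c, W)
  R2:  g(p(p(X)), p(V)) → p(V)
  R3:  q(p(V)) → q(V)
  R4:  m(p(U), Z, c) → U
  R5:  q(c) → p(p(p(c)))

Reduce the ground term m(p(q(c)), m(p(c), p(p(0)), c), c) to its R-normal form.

1. m(p(q(c)), m(p(c), p(p(0)), c), c)  →  q(c)   [R4 at ε]
2. q(c)  →  p(p(p(c)))   [R5 at ε]

p(p(p(c)))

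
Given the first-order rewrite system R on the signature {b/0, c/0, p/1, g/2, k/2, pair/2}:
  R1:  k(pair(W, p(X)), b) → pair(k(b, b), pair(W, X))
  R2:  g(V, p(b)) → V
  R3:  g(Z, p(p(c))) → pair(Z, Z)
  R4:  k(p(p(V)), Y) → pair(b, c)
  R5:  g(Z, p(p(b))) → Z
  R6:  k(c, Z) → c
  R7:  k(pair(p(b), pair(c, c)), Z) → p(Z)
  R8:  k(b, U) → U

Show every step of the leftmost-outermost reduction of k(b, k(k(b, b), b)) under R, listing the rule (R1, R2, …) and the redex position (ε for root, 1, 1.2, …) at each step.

1. k(b, k(k(b, b), b))  →  k(k(b, b), b)   [R8 at ε]
2. k(k(b, b), b)  →  k(b, b)   [R8 at 1]
3. k(b, b)  →  b   [R8 at ε]

b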